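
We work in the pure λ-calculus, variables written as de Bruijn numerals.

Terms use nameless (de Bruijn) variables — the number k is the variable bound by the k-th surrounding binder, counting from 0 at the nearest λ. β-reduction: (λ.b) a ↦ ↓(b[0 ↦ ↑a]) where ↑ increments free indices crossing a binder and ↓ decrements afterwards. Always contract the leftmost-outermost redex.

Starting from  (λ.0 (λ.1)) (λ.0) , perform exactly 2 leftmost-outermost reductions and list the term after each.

Answer: after 2 steps: λ.λ.0

Reduction:
  start: (λ.0 (λ.1)) (λ.0)
  step 1: (λ.0) (λ.λ.0)
  step 2: λ.λ.0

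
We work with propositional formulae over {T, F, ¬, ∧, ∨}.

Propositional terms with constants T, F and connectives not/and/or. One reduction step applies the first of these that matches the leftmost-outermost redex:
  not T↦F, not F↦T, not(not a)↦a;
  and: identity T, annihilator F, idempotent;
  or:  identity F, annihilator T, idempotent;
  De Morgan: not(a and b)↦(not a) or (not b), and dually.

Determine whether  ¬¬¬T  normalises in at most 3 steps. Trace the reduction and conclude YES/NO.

Answer: YES — reaches normal form F in 2 ≤ 3 steps

Reduction:
  start: ¬¬¬T
  step 1: ¬T
  step 2: F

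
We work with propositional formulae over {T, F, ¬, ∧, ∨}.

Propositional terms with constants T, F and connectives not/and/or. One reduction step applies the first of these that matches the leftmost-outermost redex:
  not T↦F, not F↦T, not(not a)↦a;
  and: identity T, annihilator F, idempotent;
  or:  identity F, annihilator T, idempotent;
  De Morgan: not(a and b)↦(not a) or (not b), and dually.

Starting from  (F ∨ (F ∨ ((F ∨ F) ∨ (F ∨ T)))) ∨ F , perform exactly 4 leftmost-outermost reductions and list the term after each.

Answer: after 4 steps: F ∨ (F ∨ T)

Reduction:
  start: (F ∨ (F ∨ ((F ∨ F) ∨ (F ∨ T)))) ∨ F
  [1] F ∨ (F ∨ ((F ∨ F) ∨ (F ∨ T)))
  [2] F ∨ ((F ∨ F) ∨ (F ∨ T))
  [3] (F ∨ F) ∨ (F ∨ T)
  [4] F ∨ (F ∨ T)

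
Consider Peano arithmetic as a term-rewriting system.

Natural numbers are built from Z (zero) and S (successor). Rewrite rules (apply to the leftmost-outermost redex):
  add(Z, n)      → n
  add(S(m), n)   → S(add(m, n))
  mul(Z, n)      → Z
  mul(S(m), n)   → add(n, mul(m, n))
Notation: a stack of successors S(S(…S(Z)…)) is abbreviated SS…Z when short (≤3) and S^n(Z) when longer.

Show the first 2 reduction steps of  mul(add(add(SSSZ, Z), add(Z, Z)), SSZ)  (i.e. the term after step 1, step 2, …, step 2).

Answer: after 2 steps: mul(S(add(add(SSZ, Z), add(Z, Z))), SSZ)

Working:
  start: mul(add(add(SSSZ, Z), add(Z, Z)), SSZ)
  step 1: mul(add(S(add(SSZ, Z)), add(Z, Z)), SSZ)
  step 2: mul(S(add(add(SSZ, Z), add(Z, Z))), SSZ)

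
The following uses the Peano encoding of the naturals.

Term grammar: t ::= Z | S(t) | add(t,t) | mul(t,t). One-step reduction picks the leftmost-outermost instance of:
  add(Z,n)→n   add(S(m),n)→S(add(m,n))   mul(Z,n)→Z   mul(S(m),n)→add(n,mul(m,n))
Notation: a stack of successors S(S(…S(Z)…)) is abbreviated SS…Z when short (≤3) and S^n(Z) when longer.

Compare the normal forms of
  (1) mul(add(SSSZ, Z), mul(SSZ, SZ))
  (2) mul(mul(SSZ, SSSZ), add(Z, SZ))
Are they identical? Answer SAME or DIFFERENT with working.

Answer: SAME — A ⇓ S^6(Z), B ⇓ S^6(Z)

Reduction:
Term A:
  start: mul(add(SSSZ, Z), mul(SSZ, SZ))
  step 1: mul(S(add(SSZ, Z)), mul(SSZ, SZ))
  step 2: add(mul(SSZ, SZ), mul(add(SSZ, Z), mul(SSZ, SZ)))
  step 3: add(add(SZ, mul(SZ, SZ)), mul(add(SSZ, Z), mul(SSZ, SZ)))
  step 4: add(S(add(Z, mul(SZ, SZ))), mul(add(SSZ, Z), mul(SSZ, SZ)))
  step 5: S(add(add(Z, mul(SZ, SZ)), mul(add(SSZ, Z), mul(SSZ, SZ))))
  step 6: S(add(mul(SZ, SZ), mul(add(SSZ, Z), mul(SSZ, SZ))))
  step 7: S(add(add(SZ, mul(Z, SZ)), mul(add(SSZ, Z), mul(SSZ, SZ))))
  step 8: S(add(S(add(Z, mul(Z, SZ))), mul(add(SSZ, Z), mul(SSZ, SZ))))
  step 9: S(S(add(add(Z, mul(Z, SZ)), mul(add(SSZ, Z), mul(SSZ, SZ)))))
  step 10: S(S(add(mul(Z, SZ), mul(add(SSZ, Z), mul(SSZ, SZ)))))
  step 11: S(S(add(Z, mul(add(SSZ, Z), mul(SSZ, SZ)))))
  step 12: S(S(mul(add(SSZ, Z), mul(SSZ, SZ))))
  step 13: S(S(mul(S(add(SZ, Z)), mul(SSZ, SZ))))
  step 14: S(S(add(mul(SSZ, SZ), mul(add(SZ, Z), mul(SSZ, SZ)))))
  step 15: S(S(add(add(SZ, mul(SZ, SZ)), mul(add(SZ, Z), mul(SSZ, SZ)))))
  step 16: S(S(add(S(add(Z, mul(SZ, SZ))), mul(add(SZ, Z), mul(SSZ, SZ)))))
  step 17: S(S(S(add(add(Z, mul(SZ, SZ)), mul(add(SZ, Z), mul(SSZ, SZ))))))
  step 18: S(S(S(add(mul(SZ, SZ), mul(add(SZ, Z), mul(SSZ, SZ))))))
  step 19: S(S(S(add(add(SZ, mul(Z, SZ)), mul(add(SZ, Z), mul(SSZ, SZ))))))
  step 20: S(S(S(add(S(add(Z, mul(Z, SZ))), mul(add(SZ, Z), mul(SSZ, SZ))))))
  step 21: S(S(S(S(add(add(Z, mul(Z, SZ)), mul(add(SZ, Z), mul(SSZ, SZ)))))))
  step 22: S(S(S(S(add(mul(Z, SZ), mul(add(SZ, Z), mul(SSZ, SZ)))))))
  step 23: S(S(S(S(add(Z, mul(add(SZ, Z), mul(SSZ, SZ)))))))
  step 24: S(S(S(S(mul(add(SZ, Z), mul(SSZ, SZ))))))
  step 25: S(S(S(S(mul(S(add(Z, Z)), mul(SSZ, SZ))))))
  step 26: S(S(S(S(add(mul(SSZ, SZ), mul(add(Z, Z), mul(SSZ, SZ)))))))
  step 27: S(S(S(S(add(add(SZ, mul(SZ, SZ)), mul(add(Z, Z), mul(SSZ, SZ)))))))
  step 28: S(S(S(S(add(S(add(Z, mul(SZ, SZ))), mul(add(Z, Z), mul(SSZ, SZ)))))))
  step 29: S(S(S(S(S(add(add(Z, mul(SZ, SZ)), mul(add(Z, Z), mul(SSZ, SZ))))))))
  step 30: S(S(S(S(S(add(mul(SZ, SZ), mul(add(Z, Z), mul(SSZ, SZ))))))))
  step 31: S(S(S(S(S(add(add(SZ, mul(Z, SZ)), mul(add(Z, Z), mul(SSZ, SZ))))))))
  step 32: S(S(S(S(S(add(S(add(Z, mul(Z, SZ))), mul(add(Z, Z), mul(SSZ, SZ))))))))
  step 33: S(S(S(S(S(S(add(add(Z, mul(Z, SZ)), mul(add(Z, Z), mul(SSZ, SZ)))))))))
  step 34: S(S(S(S(S(S(add(mul(Z, SZ), mul(add(Z, Z), mul(SSZ, SZ)))))))))
  step 35: S(S(S(S(S(S(add(Z, mul(add(Z, Z), mul(SSZ, SZ)))))))))
  step 36: S(S(S(S(S(S(mul(add(Z, Z), mul(SSZ, SZ))))))))
  step 37: S(S(S(S(S(S(mul(Z, mul(SSZ, SZ))))))))
  step 38: S^6(Z)

Term B:
  start: mul(mul(SSZ, SSSZ), add(Z, SZ))
  step 1: mul(add(SSSZ, mul(SZ, SSSZ)), add(Z, SZ))
  step 2: mul(S(add(SSZ, mul(SZ, SSSZ))), add(Z, SZ))
  step 3: add(add(Z, SZ), mul(add(SSZ, mul(SZ, SSSZ)), add(Z, SZ)))
  step 4: add(SZ, mul(add(SSZ, mul(SZ, SSSZ)), add(Z, SZ)))
  step 5: S(add(Z, mul(add(SSZ, mul(SZ, SSSZ)), add(Z, SZ))))
  step 6: S(mul(add(SSZ, mul(SZ, SSSZ)), add(Z, SZ)))
  step 7: S(mul(S(add(SZ, mul(SZ, SSSZ))), add(Z, SZ)))
  step 8: S(add(add(Z, SZ), mul(add(SZ, mul(SZ, SSSZ)), add(Z, SZ))))
  step 9: S(add(SZ, mul(add(SZ, mul(SZ, SSSZ)), add(Z, SZ))))
  step 10: S(S(add(Z, mul(add(SZ, mul(SZ, SSSZ)), add(Z, SZ)))))
  step 11: S(S(mul(add(SZ, mul(SZ, SSSZ)), add(Z, SZ))))
  step 12: S(S(mul(S(add(Z, mul(SZ, SSSZ))), add(Z, SZ))))
  step 13: S(S(add(add(Z, SZ), mul(add(Z, mul(SZ, SSSZ)), add(Z, SZ)))))
  step 14: S(S(add(SZ, mul(add(Z, mul(SZ, SSSZ)), add(Z, SZ)))))
  step 15: S(S(S(add(Z, mul(add(Z, mul(SZ, SSSZ)), add(Z, SZ))))))
  step 16: S(S(S(mul(add(Z, mul(SZ, SSSZ)), add(Z, SZ)))))
  step 17: S(S(S(mul(mul(SZ, SSSZ), add(Z, SZ)))))
  step 18: S(S(S(mul(add(SSSZ, mul(Z, SSSZ)), add(Z, SZ)))))
  step 19: S(S(S(mul(S(add(SSZ, mul(Z, SSSZ))), add(Z, SZ)))))
  step 20: S(S(S(add(add(Z, SZ), mul(add(SSZ, mul(Z, SSSZ)), add(Z, SZ))))))
  step 21: S(S(S(add(SZ, mul(add(SSZ, mul(Z, SSSZ)), add(Z, SZ))))))
  step 22: S(S(S(S(add(Z, mul(add(SSZ, mul(Z, SSSZ)), add(Z, SZ)))))))
  step 23: S(S(S(S(mul(add(SSZ, mul(Z, SSSZ)), add(Z, SZ))))))
  step 24: S(S(S(S(mul(S(add(SZ, mul(Z, SSSZ))), add(Z, SZ))))))
  step 25: S(S(S(S(add(add(Z, SZ), mul(add(SZ, mul(Z, SSSZ)), add(Z, SZ)))))))
  step 26: S(S(S(S(add(SZ, mul(add(SZ, mul(Z, SSSZ)), add(Z, SZ)))))))
  step 27: S(S(S(S(S(add(Z, mul(add(SZ, mul(Z, SSSZ)), add(Z, SZ))))))))
  step 28: S(S(S(S(S(mul(add(SZ, mul(Z, SSSZ)), add(Z, SZ)))))))
  step 29: S(S(S(S(S(mul(S(add(Z, mul(Z, SSSZ))), add(Z, SZ)))))))
  step 30: S(S(S(S(S(add(add(Z, SZ), mul(add(Z, mul(Z, SSSZ)), add(Z, SZ))))))))
  step 31: S(S(S(S(S(add(SZ, mul(add(Z, mul(Z, SSSZ)), add(Z, SZ))))))))
  step 32: S(S(S(S(S(S(add(Z, mul(add(Z, mul(Z, SSSZ)), add(Z, SZ)))))))))
  step 33: S(S(S(S(S(S(mul(add(Z, mul(Z, SSSZ)), add(Z, SZ))))))))
  step 34: S(S(S(S(S(S(mul(mul(Z, SSSZ), add(Z, SZ))))))))
  step 35: S(S(S(S(S(S(mul(Z, add(Z, SZ))))))))
  step 36: S^6(Z)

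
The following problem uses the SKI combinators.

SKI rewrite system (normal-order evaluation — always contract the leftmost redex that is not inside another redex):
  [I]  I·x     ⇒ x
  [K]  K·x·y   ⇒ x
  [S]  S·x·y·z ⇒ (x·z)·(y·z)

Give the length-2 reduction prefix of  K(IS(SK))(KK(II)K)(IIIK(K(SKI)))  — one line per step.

  start: K(IS(SK))(KK(II)K)(IIIK(K(SKI)))
  →1  IS(SK)(IIIK(K(SKI)))
  →2  S(SK)(IIIK(K(SKI)))

Answer: after 2 steps: S(SK)(IIIK(K(SKI)))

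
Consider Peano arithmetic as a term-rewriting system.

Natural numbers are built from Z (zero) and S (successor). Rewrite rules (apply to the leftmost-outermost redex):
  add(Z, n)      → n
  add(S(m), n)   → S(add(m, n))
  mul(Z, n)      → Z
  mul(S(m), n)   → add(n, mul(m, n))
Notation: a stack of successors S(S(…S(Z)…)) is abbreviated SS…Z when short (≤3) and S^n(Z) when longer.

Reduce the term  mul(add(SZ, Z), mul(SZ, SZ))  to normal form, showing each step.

  start: mul(add(SZ, Z), mul(SZ, SZ))
  →1  mul(S(add(Z, Z)), mul(SZ, SZ))
  →2  add(mul(SZ, SZ), mul(add(Z, Z), mul(SZ, SZ)))
  →3  add(add(SZ, mul(Z, SZ)), mul(add(Z, Z), mul(SZ, SZ)))
  →4  add(S(add(Z, mul(Z, SZ))), mul(add(Z, Z), mul(SZ, SZ)))
  →5  S(add(add(Z, mul(Z, SZ)), mul(add(Z, Z), mul(SZ, SZ))))
  →6  S(add(mul(Z, SZ), mul(add(Z, Z), mul(SZ, SZ))))
  →7  S(add(Z, mul(add(Z, Z), mul(SZ, SZ))))
  →8  S(mul(add(Z, Z), mul(SZ, SZ)))
  →9  S(mul(Z, mul(SZ, SZ)))
  →10  SZ

Answer: normal form = SZ  (in 10 steps)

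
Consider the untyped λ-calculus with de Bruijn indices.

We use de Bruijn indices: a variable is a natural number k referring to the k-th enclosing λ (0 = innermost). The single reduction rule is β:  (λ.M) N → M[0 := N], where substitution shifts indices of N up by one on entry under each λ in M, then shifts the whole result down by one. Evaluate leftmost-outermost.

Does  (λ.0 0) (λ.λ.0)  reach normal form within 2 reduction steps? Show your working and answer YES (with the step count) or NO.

Answer: YES — reaches normal form λ.0 in 2 ≤ 2 steps

Reduction:
  start: (λ.0 0) (λ.λ.0)
  [1] (λ.λ.0) (λ.λ.0)
  [2] λ.0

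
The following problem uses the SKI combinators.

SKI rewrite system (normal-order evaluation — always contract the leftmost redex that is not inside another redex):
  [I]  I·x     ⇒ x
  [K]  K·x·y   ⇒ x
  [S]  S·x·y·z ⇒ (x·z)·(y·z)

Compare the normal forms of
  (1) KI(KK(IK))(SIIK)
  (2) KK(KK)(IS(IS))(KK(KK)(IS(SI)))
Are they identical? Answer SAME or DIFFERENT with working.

Answer: DIFFERENT — A ⇓ KK, B ⇓ SS

Derivation:
Term A:
  start: KI(KK(IK))(SIIK)
  →1  I(SIIK)
  →2  SIIK
  →3  IK(IK)
  →4  K(IK)
  →5  KK

Term B:
  start: KK(KK)(IS(IS))(KK(KK)(IS(SI)))
  →1  K(IS(IS))(KK(KK)(IS(SI)))
  →2  IS(IS)
  →3  S(IS)
  →4  SS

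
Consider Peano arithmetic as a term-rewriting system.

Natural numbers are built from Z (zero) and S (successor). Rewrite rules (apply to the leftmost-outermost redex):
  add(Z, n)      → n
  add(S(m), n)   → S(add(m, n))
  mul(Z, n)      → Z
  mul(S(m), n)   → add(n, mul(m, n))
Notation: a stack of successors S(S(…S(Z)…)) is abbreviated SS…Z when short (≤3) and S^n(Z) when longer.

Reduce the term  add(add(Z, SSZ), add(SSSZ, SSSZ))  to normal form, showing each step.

  start: add(add(Z, SSZ), add(SSSZ, SSSZ))
  step 1: add(SSZ, add(SSSZ, SSSZ))
  step 2: S(add(SZ, add(SSSZ, SSSZ)))
  step 3: S(S(add(Z, add(SSSZ, SSSZ))))
  step 4: S(S(add(SSSZ, SSSZ)))
  step 5: S(S(S(add(SSZ, SSSZ))))
  step 6: S(S(S(S(add(SZ, SSSZ)))))
  step 7: S(S(S(S(S(add(Z, SSSZ))))))
  step 8: S^8(Z)

Answer: normal form = S^8(Z)  (in 8 steps)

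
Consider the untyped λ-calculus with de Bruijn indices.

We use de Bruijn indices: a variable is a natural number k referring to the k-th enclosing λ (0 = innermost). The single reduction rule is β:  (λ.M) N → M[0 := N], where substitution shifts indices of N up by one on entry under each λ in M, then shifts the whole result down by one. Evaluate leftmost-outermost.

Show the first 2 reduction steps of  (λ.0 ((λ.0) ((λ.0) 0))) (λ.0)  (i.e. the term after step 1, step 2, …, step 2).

  start: (λ.0 ((λ.0) ((λ.0) 0))) (λ.0)
  step 1: (λ.0) ((λ.0) ((λ.0) (λ.0)))
  step 2: (λ.0) ((λ.0) (λ.0))

Answer: after 2 steps: (λ.0) ((λ.0) (λ.0))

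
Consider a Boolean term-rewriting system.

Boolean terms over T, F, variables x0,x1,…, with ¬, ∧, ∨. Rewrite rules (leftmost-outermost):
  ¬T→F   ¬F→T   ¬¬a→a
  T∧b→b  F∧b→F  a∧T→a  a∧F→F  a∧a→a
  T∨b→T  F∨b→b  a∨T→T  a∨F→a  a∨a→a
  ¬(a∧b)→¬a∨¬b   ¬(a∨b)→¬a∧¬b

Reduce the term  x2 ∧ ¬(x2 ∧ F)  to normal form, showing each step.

Answer: normal form = x2  (in 4 steps)

Reduction:
  start: x2 ∧ ¬(x2 ∧ F)
  step 1: x2 ∧ (¬x2 ∨ ¬F)
  step 2: x2 ∧ (¬x2 ∨ T)
  step 3: x2 ∧ T
  step 4: x2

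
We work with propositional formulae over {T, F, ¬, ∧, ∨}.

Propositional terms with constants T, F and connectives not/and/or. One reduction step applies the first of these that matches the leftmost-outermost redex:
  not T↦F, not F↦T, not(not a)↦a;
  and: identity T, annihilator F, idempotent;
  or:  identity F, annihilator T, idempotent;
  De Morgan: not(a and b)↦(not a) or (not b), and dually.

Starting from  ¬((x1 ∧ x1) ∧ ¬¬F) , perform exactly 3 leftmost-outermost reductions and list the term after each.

Answer: after 3 steps: ¬x1 ∨ ¬¬¬F

Reduction:
  start: ¬((x1 ∧ x1) ∧ ¬¬F)
  →1  ¬(x1 ∧ x1) ∨ ¬¬¬F
  →2  (¬x1 ∨ ¬x1) ∨ ¬¬¬F
  →3  ¬x1 ∨ ¬¬¬F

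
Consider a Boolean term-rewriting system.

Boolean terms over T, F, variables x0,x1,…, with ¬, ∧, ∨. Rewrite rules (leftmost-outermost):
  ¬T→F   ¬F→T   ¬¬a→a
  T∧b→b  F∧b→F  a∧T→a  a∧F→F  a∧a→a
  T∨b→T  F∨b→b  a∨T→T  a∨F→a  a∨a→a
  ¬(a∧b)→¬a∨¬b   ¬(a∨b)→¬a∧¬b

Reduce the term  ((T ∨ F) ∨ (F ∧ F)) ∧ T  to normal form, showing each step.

Answer: normal form = T  (in 3 steps)

Working:
  start: ((T ∨ F) ∨ (F ∧ F)) ∧ T
  step 1: (T ∨ F) ∨ (F ∧ F)
  step 2: T ∨ (F ∧ F)
  step 3: T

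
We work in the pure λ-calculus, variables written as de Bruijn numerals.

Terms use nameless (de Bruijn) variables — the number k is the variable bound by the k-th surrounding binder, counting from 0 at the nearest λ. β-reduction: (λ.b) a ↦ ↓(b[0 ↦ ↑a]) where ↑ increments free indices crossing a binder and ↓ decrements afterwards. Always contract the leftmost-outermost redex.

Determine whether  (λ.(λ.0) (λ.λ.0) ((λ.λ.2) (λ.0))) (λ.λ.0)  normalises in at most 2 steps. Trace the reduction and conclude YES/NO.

Answer: NO — after 2 steps the term is (λ.λ.0) ((λ.λ.λ.λ.0) (λ.0)), not yet normal

Reduction:
  start: (λ.(λ.0) (λ.λ.0) ((λ.λ.2) (λ.0))) (λ.λ.0)
  step 1: (λ.0) (λ.λ.0) ((λ.λ.λ.λ.0) (λ.0))
  step 2: (λ.λ.0) ((λ.λ.λ.λ.0) (λ.0))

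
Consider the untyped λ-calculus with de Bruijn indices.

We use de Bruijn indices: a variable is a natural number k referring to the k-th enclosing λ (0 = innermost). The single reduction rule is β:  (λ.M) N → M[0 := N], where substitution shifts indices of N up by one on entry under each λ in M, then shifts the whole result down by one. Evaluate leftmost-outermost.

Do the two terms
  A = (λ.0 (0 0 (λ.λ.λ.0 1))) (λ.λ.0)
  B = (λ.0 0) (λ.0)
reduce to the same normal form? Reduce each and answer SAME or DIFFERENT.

Answer: SAME — A ⇓ λ.0, B ⇓ λ.0

Derivation:
Term A:
  start: (λ.0 (0 0 (λ.λ.λ.0 1))) (λ.λ.0)
  step 1: (λ.λ.0) ((λ.λ.0) (λ.λ.0) (λ.λ.λ.0 1))
  step 2: λ.0

Term B:
  start: (λ.0 0) (λ.0)
  step 1: (λ.0) (λ.0)
  step 2: λ.0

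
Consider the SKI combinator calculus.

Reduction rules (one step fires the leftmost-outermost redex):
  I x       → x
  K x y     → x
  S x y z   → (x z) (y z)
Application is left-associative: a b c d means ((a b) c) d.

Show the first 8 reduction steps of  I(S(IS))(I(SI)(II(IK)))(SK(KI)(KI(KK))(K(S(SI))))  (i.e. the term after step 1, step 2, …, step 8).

  start: I(S(IS))(I(SI)(II(IK)))(SK(KI)(KI(KK))(K(S(SI))))
  step 1: S(IS)(I(SI)(II(IK)))(SK(KI)(KI(KK))(K(S(SI))))
  step 2: IS(SK(KI)(KI(KK))(K(S(SI))))(I(SI)(II(IK))(SK(KI)(KI(KK))(K(S(SI)))))
  step 3: S(SK(KI)(KI(KK))(K(S(SI))))(I(SI)(II(IK))(SK(KI)(KI(KK))(K(S(SI)))))
  step 4: S(K(KI(KK))(KI(KI(KK)))(K(S(SI))))(I(SI)(II(IK))(SK(KI)(KI(KK))(K(S(SI)))))
  step 5: S(KI(KK)(K(S(SI))))(I(SI)(II(IK))(SK(KI)(KI(KK))(K(S(SI)))))
  step 6: S(I(K(S(SI))))(I(SI)(II(IK))(SK(KI)(KI(KK))(K(S(SI)))))
  step 7: S(K(S(SI)))(I(SI)(II(IK))(SK(KI)(KI(KK))(K(S(SI)))))
  step 8: S(K(S(SI)))(SI(II(IK))(SK(KI)(KI(KK))(K(S(SI)))))

Answer: after 8 steps: S(K(S(SI)))(SI(II(IK))(SK(KI)(KI(KK))(K(S(SI)))))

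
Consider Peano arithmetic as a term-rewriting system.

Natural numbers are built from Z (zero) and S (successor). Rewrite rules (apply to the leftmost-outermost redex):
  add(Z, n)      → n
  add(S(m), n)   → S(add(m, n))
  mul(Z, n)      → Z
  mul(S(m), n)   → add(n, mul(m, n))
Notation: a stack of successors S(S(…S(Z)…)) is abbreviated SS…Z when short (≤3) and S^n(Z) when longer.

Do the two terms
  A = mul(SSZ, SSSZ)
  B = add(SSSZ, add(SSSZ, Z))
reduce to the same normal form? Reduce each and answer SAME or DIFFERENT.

Answer: SAME — A ⇓ S^6(Z), B ⇓ S^6(Z)

Reduction:
Term A:
  start: mul(SSZ, SSSZ)
  →1  add(SSSZ, mul(SZ, SSSZ))
  →2  S(add(SSZ, mul(SZ, SSSZ)))
  →3  S(S(add(SZ, mul(SZ, SSSZ))))
  →4  S(S(S(add(Z, mul(SZ, SSSZ)))))
  →5  S(S(S(mul(SZ, SSSZ))))
  →6  S(S(S(add(SSSZ, mul(Z, SSSZ)))))
  →7  S(S(S(S(add(SSZ, mul(Z, SSSZ))))))
  →8  S(S(S(S(S(add(SZ, mul(Z, SSSZ)))))))
  →9  S(S(S(S(S(S(add(Z, mul(Z, SSSZ))))))))
  →10  S(S(S(S(S(S(mul(Z, SSSZ)))))))
  →11  S^6(Z)

Term B:
  start: add(SSSZ, add(SSSZ, Z))
  →1  S(add(SSZ, add(SSSZ, Z)))
  →2  S(S(add(SZ, add(SSSZ, Z))))
  →3  S(S(S(add(Z, add(SSSZ, Z)))))
  →4  S(S(S(add(SSSZ, Z))))
  →5  S(S(S(S(add(SSZ, Z)))))
  →6  S(S(S(S(S(add(SZ, Z))))))
  →7  S(S(S(S(S(S(add(Z, Z)))))))
  →8  S^6(Z)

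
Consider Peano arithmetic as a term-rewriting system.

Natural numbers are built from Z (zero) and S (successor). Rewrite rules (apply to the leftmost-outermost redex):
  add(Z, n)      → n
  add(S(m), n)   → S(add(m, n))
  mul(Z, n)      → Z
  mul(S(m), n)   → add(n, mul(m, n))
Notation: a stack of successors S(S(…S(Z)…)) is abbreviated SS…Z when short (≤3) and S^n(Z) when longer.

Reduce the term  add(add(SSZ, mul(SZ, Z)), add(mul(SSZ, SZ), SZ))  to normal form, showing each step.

  start: add(add(SSZ, mul(SZ, Z)), add(mul(SSZ, SZ), SZ))
  step 1: add(S(add(SZ, mul(SZ, Z))), add(mul(SSZ, SZ), SZ))
  step 2: S(add(add(SZ, mul(SZ, Z)), add(mul(SSZ, SZ), SZ)))
  step 3: S(add(S(add(Z, mul(SZ, Z))), add(mul(SSZ, SZ), SZ)))
  step 4: S(S(add(add(Z, mul(SZ, Z)), add(mul(SSZ, SZ), SZ))))
  step 5: S(S(add(mul(SZ, Z), add(mul(SSZ, SZ), SZ))))
  step 6: S(S(add(add(Z, mul(Z, Z)), add(mul(SSZ, SZ), SZ))))
  step 7: S(S(add(mul(Z, Z), add(mul(SSZ, SZ), SZ))))
  step 8: S(S(add(Z, add(mul(SSZ, SZ), SZ))))
  step 9: S(S(add(mul(SSZ, SZ), SZ)))
  step 10: S(S(add(add(SZ, mul(SZ, SZ)), SZ)))
  step 11: S(S(add(S(add(Z, mul(SZ, SZ))), SZ)))
  step 12: S(S(S(add(add(Z, mul(SZ, SZ)), SZ))))
  step 13: S(S(S(add(mul(SZ, SZ), SZ))))
  step 14: S(S(S(add(add(SZ, mul(Z, SZ)), SZ))))
  step 15: S(S(S(add(S(add(Z, mul(Z, SZ))), SZ))))
  step 16: S(S(S(S(add(add(Z, mul(Z, SZ)), SZ)))))
  step 17: S(S(S(S(add(mul(Z, SZ), SZ)))))
  step 18: S(S(S(S(add(Z, SZ)))))
  step 19: S^5(Z)

Answer: normal form = S^5(Z)  (in 19 steps)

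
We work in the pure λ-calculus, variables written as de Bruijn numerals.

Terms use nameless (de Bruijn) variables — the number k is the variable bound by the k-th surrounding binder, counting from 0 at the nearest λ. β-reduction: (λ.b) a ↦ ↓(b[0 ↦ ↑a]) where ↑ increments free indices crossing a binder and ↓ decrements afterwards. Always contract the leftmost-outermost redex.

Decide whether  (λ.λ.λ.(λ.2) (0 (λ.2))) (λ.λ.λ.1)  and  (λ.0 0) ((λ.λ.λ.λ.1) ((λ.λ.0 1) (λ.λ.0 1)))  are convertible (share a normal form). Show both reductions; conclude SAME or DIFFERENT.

Answer: SAME — A ⇓ λ.λ.1, B ⇓ λ.λ.1

Reduction:
Term A:
  start: (λ.λ.λ.(λ.2) (0 (λ.2))) (λ.λ.λ.1)
  →1  λ.λ.(λ.2) (0 (λ.2))
  →2  λ.λ.1

Term B:
  start: (λ.0 0) ((λ.λ.λ.λ.1) ((λ.λ.0 1) (λ.λ.0 1)))
  →1  (λ.λ.λ.λ.1) ((λ.λ.0 1) (λ.λ.0 1)) ((λ.λ.λ.λ.1) ((λ.λ.0 1) (λ.λ.0 1)))
  →2  (λ.λ.λ.1) ((λ.λ.λ.λ.1) ((λ.λ.0 1) (λ.λ.0 1)))
  →3  λ.λ.1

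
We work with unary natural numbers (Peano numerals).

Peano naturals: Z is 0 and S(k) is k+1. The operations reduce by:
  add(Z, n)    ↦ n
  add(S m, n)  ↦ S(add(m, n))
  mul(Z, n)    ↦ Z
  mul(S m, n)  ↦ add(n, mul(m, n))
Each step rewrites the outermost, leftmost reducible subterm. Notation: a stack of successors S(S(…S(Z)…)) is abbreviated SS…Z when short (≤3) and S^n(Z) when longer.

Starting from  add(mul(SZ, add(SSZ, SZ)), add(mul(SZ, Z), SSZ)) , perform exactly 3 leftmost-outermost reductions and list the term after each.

Answer: after 3 steps: add(S(add(add(SZ, SZ), mul(Z, add(SSZ, SZ)))), add(mul(SZ, Z), SSZ))

Working:
  start: add(mul(SZ, add(SSZ, SZ)), add(mul(SZ, Z), SSZ))
  step 1: add(add(add(SSZ, SZ), mul(Z, add(SSZ, SZ))), add(mul(SZ, Z), SSZ))
  step 2: add(add(S(add(SZ, SZ)), mul(Z, add(SSZ, SZ))), add(mul(SZ, Z), SSZ))
  step 3: add(S(add(add(SZ, SZ), mul(Z, add(SSZ, SZ)))), add(mul(SZ, Z), SSZ))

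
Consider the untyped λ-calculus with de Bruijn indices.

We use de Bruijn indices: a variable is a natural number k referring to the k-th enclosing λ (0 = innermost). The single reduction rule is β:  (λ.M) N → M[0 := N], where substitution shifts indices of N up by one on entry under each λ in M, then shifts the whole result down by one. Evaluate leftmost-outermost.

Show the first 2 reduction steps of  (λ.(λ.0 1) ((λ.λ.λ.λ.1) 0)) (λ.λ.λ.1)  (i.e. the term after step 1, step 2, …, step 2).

  start: (λ.(λ.0 1) ((λ.λ.λ.λ.1) 0)) (λ.λ.λ.1)
  [1] (λ.0 (λ.λ.λ.1)) ((λ.λ.λ.λ.1) (λ.λ.λ.1))
  [2] (λ.λ.λ.λ.1) (λ.λ.λ.1) (λ.λ.λ.1)

Answer: after 2 steps: (λ.λ.λ.λ.1) (λ.λ.λ.1) (λ.λ.λ.1)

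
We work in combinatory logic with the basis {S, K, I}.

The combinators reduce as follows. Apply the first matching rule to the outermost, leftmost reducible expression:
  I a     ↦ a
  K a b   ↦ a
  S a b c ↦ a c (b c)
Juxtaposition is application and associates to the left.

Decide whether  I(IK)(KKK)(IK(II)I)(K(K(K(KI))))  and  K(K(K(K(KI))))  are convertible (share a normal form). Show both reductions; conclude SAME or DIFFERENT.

Answer: SAME — A ⇓ K(K(K(K(KI)))), B ⇓ K(K(K(K(KI))))

Reduction:
Term A:
  start: I(IK)(KKK)(IK(II)I)(K(K(K(KI))))
  →1  IK(KKK)(IK(II)I)(K(K(K(KI))))
  →2  K(KKK)(IK(II)I)(K(K(K(KI))))
  →3  KKK(K(K(K(KI))))
  →4  K(K(K(K(KI))))

Term B:
  start: K(K(K(K(KI))))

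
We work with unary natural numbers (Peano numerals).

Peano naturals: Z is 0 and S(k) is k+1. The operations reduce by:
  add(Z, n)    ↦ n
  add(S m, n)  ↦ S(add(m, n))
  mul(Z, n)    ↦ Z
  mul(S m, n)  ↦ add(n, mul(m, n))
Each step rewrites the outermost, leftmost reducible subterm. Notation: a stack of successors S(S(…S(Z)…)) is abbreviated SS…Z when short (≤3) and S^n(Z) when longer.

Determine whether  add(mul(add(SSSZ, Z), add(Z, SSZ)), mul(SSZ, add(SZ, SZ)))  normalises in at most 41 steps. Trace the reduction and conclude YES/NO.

  start: add(mul(add(SSSZ, Z), add(Z, SSZ)), mul(SSZ, add(SZ, SZ)))
  →1  add(mul(S(add(SSZ, Z)), add(Z, SSZ)), mul(SSZ, add(SZ, SZ)))
  →2  add(add(add(Z, SSZ), mul(add(SSZ, Z), add(Z, SSZ))), mul(SSZ, add(SZ, SZ)))
  →3  add(add(SSZ, mul(add(SSZ, Z), add(Z, SSZ))), mul(SSZ, add(SZ, SZ)))
  →4  add(S(add(SZ, mul(add(SSZ, Z), add(Z, SSZ)))), mul(SSZ, add(SZ, SZ)))
  →5  S(add(add(SZ, mul(add(SSZ, Z), add(Z, SSZ))), mul(SSZ, add(SZ, SZ))))
  →6  S(add(S(add(Z, mul(add(SSZ, Z), add(Z, SSZ)))), mul(SSZ, add(SZ, SZ))))
  →7  S(S(add(add(Z, mul(add(SSZ, Z), add(Z, SSZ))), mul(SSZ, add(SZ, SZ)))))
  →8  S(S(add(mul(add(SSZ, Z), add(Z, SSZ)), mul(SSZ, add(SZ, SZ)))))
  →9  S(S(add(mul(S(add(SZ, Z)), add(Z, SSZ)), mul(SSZ, add(SZ, SZ)))))
  →10  S(S(add(add(add(Z, SSZ), mul(add(SZ, Z), add(Z, SSZ))), mul(SSZ, add(SZ, SZ)))))
  →11  S(S(add(add(SSZ, mul(add(SZ, Z), add(Z, SSZ))), mul(SSZ, add(SZ, SZ)))))
  →12  S(S(add(S(add(SZ, mul(add(SZ, Z), add(Z, SSZ)))), mul(SSZ, add(SZ, SZ)))))
  →13  S(S(S(add(add(SZ, mul(add(SZ, Z), add(Z, SSZ))), mul(SSZ, add(SZ, SZ))))))
  →14  S(S(S(add(S(add(Z, mul(add(SZ, Z), add(Z, SSZ)))), mul(SSZ, add(SZ, SZ))))))
  →15  S(S(S(S(add(add(Z, mul(add(SZ, Z), add(Z, SSZ))), mul(SSZ, add(SZ, SZ)))))))
  →16  S(S(S(S(add(mul(add(SZ, Z), add(Z, SSZ)), mul(SSZ, add(SZ, SZ)))))))
  →17  S(S(S(S(add(mul(S(add(Z, Z)), add(Z, SSZ)), mul(SSZ, add(SZ, SZ)))))))
  →18  S(S(S(S(add(add(add(Z, SSZ), mul(add(Z, Z), add(Z, SSZ))), mul(SSZ, add(SZ, SZ)))))))
  →19  S(S(S(S(add(add(SSZ, mul(add(Z, Z), add(Z, SSZ))), mul(SSZ, add(SZ, SZ)))))))
  →20  S(S(S(S(add(S(add(SZ, mul(add(Z, Z), add(Z, SSZ)))), mul(SSZ, add(SZ, SZ)))))))
  →21  S(S(S(S(S(add(add(SZ, mul(add(Z, Z), add(Z, SSZ))), mul(SSZ, add(SZ, SZ))))))))
  →22  S(S(S(S(S(add(S(add(Z, mul(add(Z, Z), add(Z, SSZ)))), mul(SSZ, add(SZ, SZ))))))))
  →23  S(S(S(S(S(S(add(add(Z, mul(add(Z, Z), add(Z, SSZ))), mul(SSZ, add(SZ, SZ)))))))))
  →24  S(S(S(S(S(S(add(mul(add(Z, Z), add(Z, SSZ)), mul(SSZ, add(SZ, SZ)))))))))
  →25  S(S(S(S(S(S(add(mul(Z, add(Z, SSZ)), mul(SSZ, add(SZ, SZ)))))))))
  →26  S(S(S(S(S(S(add(Z, mul(SSZ, add(SZ, SZ)))))))))
  →27  S(S(S(S(S(S(mul(SSZ, add(SZ, SZ))))))))
  →28  S(S(S(S(S(S(add(add(SZ, SZ), mul(SZ, add(SZ, SZ)))))))))
  →29  S(S(S(S(S(S(add(S(add(Z, SZ)), mul(SZ, add(SZ, SZ)))))))))
  →30  S(S(S(S(S(S(S(add(add(Z, SZ), mul(SZ, add(SZ, SZ))))))))))
  →31  S(S(S(S(S(S(S(add(SZ, mul(SZ, add(SZ, SZ))))))))))
  →32  S(S(S(S(S(S(S(S(add(Z, mul(SZ, add(SZ, SZ)))))))))))
  →33  S(S(S(S(S(S(S(S(mul(SZ, add(SZ, SZ))))))))))
  →34  S(S(S(S(S(S(S(S(add(add(SZ, SZ), mul(Z, add(SZ, SZ)))))))))))
  →35  S(S(S(S(S(S(S(S(add(S(add(Z, SZ)), mul(Z, add(SZ, SZ)))))))))))
  →36  S(S(S(S(S(S(S(S(S(add(add(Z, SZ), mul(Z, add(SZ, SZ))))))))))))
  →37  S(S(S(S(S(S(S(S(S(add(SZ, mul(Z, add(SZ, SZ))))))))))))
  →38  S(S(S(S(S(S(S(S(S(S(add(Z, mul(Z, add(SZ, SZ)))))))))))))
  →39  S(S(S(S(S(S(S(S(S(S(mul(Z, add(SZ, SZ))))))))))))
  →40  S^10(Z)

Answer: YES — reaches normal form S^10(Z) in 40 ≤ 41 steps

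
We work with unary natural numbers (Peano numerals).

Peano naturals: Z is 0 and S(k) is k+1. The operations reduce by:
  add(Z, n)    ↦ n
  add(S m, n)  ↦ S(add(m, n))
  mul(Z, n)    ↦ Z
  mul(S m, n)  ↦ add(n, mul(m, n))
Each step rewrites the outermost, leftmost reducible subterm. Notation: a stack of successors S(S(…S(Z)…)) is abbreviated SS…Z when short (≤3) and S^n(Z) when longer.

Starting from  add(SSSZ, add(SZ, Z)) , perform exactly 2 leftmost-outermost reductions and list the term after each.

Answer: after 2 steps: S(S(add(SZ, add(SZ, Z))))

Derivation:
  start: add(SSSZ, add(SZ, Z))
  [1] S(add(SSZ, add(SZ, Z)))
  [2] S(S(add(SZ, add(SZ, Z))))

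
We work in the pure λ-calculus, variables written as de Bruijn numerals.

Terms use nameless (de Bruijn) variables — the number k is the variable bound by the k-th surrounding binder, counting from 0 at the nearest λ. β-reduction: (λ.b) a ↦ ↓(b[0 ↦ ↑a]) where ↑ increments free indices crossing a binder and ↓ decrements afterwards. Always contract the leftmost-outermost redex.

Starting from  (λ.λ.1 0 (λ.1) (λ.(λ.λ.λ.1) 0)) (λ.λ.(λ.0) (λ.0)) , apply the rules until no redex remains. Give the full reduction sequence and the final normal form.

  start: (λ.λ.1 0 (λ.1) (λ.(λ.λ.λ.1) 0)) (λ.λ.(λ.0) (λ.0))
  step 1: λ.(λ.λ.(λ.0) (λ.0)) 0 (λ.1) (λ.(λ.λ.λ.1) 0)
  step 2: λ.(λ.(λ.0) (λ.0)) (λ.1) (λ.(λ.λ.λ.1) 0)
  step 3: λ.(λ.0) (λ.0) (λ.(λ.λ.λ.1) 0)
  step 4: λ.(λ.0) (λ.(λ.λ.λ.1) 0)
  step 5: λ.λ.(λ.λ.λ.1) 0
  step 6: λ.λ.λ.λ.1

Answer: normal form = λ.λ.λ.λ.1  (in 6 steps)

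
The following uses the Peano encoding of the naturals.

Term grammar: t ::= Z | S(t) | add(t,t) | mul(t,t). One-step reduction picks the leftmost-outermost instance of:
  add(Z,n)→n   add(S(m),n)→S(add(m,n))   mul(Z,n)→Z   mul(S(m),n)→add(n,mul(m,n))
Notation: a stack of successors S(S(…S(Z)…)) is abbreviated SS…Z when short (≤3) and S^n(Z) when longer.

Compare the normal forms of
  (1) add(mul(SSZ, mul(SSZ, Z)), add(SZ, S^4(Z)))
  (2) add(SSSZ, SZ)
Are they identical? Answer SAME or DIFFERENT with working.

Term A:
  start: add(mul(SSZ, mul(SSZ, Z)), add(SZ, S^4(Z)))
  [1] add(add(mul(SSZ, Z), mul(SZ, mul(SSZ, Z))), add(SZ, S^4(Z)))
  [2] add(add(add(Z, mul(SZ, Z)), mul(SZ, mul(SSZ, Z))), add(SZ, S^4(Z)))
  [3] add(add(mul(SZ, Z), mul(SZ, mul(SSZ, Z))), add(SZ, S^4(Z)))
  [4] add(add(add(Z, mul(Z, Z)), mul(SZ, mul(SSZ, Z))), add(SZ, S^4(Z)))
  [5] add(add(mul(Z, Z), mul(SZ, mul(SSZ, Z))), add(SZ, S^4(Z)))
  [6] add(add(Z, mul(SZ, mul(SSZ, Z))), add(SZ, S^4(Z)))
  [7] add(mul(SZ, mul(SSZ, Z)), add(SZ, S^4(Z)))
  [8] add(add(mul(SSZ, Z), mul(Z, mul(SSZ, Z))), add(SZ, S^4(Z)))
  [9] add(add(add(Z, mul(SZ, Z)), mul(Z, mul(SSZ, Z))), add(SZ, S^4(Z)))
  [10] add(add(mul(SZ, Z), mul(Z, mul(SSZ, Z))), add(SZ, S^4(Z)))
  [11] add(add(add(Z, mul(Z, Z)), mul(Z, mul(SSZ, Z))), add(SZ, S^4(Z)))
  [12] add(add(mul(Z, Z), mul(Z, mul(SSZ, Z))), add(SZ, S^4(Z)))
  [13] add(add(Z, mul(Z, mul(SSZ, Z))), add(SZ, S^4(Z)))
  [14] add(mul(Z, mul(SSZ, Z)), add(SZ, S^4(Z)))
  [15] add(Z, add(SZ, S^4(Z)))
  [16] add(SZ, S^4(Z))
  [17] S(add(Z, S^4(Z)))
  [18] S^5(Z)

Term B:
  start: add(SSSZ, SZ)
  [1] S(add(SSZ, SZ))
  [2] S(S(add(SZ, SZ)))
  [3] S(S(S(add(Z, SZ))))
  [4] S^4(Z)

Answer: DIFFERENT — A ⇓ S^5(Z), B ⇓ S^4(Z)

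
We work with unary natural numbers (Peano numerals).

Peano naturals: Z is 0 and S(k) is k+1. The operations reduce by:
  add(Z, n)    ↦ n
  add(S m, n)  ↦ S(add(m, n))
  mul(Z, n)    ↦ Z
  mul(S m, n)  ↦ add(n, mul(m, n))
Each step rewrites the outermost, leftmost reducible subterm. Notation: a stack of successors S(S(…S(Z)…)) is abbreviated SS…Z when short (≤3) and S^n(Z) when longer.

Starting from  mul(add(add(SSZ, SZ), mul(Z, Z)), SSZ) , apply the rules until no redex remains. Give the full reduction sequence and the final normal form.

  start: mul(add(add(SSZ, SZ), mul(Z, Z)), SSZ)
  →1  mul(add(S(add(SZ, SZ)), mul(Z, Z)), SSZ)
  →2  mul(S(add(add(SZ, SZ), mul(Z, Z))), SSZ)
  →3  add(SSZ, mul(add(add(SZ, SZ), mul(Z, Z)), SSZ))
  →4  S(add(SZ, mul(add(add(SZ, SZ), mul(Z, Z)), SSZ)))
  →5  S(S(add(Z, mul(add(add(SZ, SZ), mul(Z, Z)), SSZ))))
  →6  S(S(mul(add(add(SZ, SZ), mul(Z, Z)), SSZ)))
  →7  S(S(mul(add(S(add(Z, SZ)), mul(Z, Z)), SSZ)))
  →8  S(S(mul(S(add(add(Z, SZ), mul(Z, Z))), SSZ)))
  →9  S(S(add(SSZ, mul(add(add(Z, SZ), mul(Z, Z)), SSZ))))
  →10  S(S(S(add(SZ, mul(add(add(Z, SZ), mul(Z, Z)), SSZ)))))
  →11  S(S(S(S(add(Z, mul(add(add(Z, SZ), mul(Z, Z)), SSZ))))))
  →12  S(S(S(S(mul(add(add(Z, SZ), mul(Z, Z)), SSZ)))))
  →13  S(S(S(S(mul(add(SZ, mul(Z, Z)), SSZ)))))
  →14  S(S(S(S(mul(S(add(Z, mul(Z, Z))), SSZ)))))
  →15  S(S(S(S(add(SSZ, mul(add(Z, mul(Z, Z)), SSZ))))))
  →16  S(S(S(S(S(add(SZ, mul(add(Z, mul(Z, Z)), SSZ)))))))
  →17  S(S(S(S(S(S(add(Z, mul(add(Z, mul(Z, Z)), SSZ))))))))
  →18  S(S(S(S(S(S(mul(add(Z, mul(Z, Z)), SSZ)))))))
  →19  S(S(S(S(S(S(mul(mul(Z, Z), SSZ)))))))
  →20  S(S(S(S(S(S(mul(Z, SSZ)))))))
  →21  S^6(Z)

Answer: normal form = S^6(Z)  (in 21 steps)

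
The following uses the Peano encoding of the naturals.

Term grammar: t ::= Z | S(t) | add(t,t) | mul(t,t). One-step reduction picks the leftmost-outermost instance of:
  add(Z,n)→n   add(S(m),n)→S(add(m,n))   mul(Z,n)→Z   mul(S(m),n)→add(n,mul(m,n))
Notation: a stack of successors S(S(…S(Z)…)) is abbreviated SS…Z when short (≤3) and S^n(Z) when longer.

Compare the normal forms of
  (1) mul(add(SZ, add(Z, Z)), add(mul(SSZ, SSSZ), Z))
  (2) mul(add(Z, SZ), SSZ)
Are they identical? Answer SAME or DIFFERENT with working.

Answer: DIFFERENT — A ⇓ S^6(Z), B ⇓ SSZ

Derivation:
Term A:
  start: mul(add(SZ, add(Z, Z)), add(mul(SSZ, SSSZ), Z))
  step 1: mul(S(add(Z, add(Z, Z))), add(mul(SSZ, SSSZ), Z))
  step 2: add(add(mul(SSZ, SSSZ), Z), mul(add(Z, add(Z, Z)), add(mul(SSZ, SSSZ), Z)))
  step 3: add(add(add(SSSZ, mul(SZ, SSSZ)), Z), mul(add(Z, add(Z, Z)), add(mul(SSZ, SSSZ), Z)))
  step 4: add(add(S(add(SSZ, mul(SZ, SSSZ))), Z), mul(add(Z, add(Z, Z)), add(mul(SSZ, SSSZ), Z)))
  step 5: add(S(add(add(SSZ, mul(SZ, SSSZ)), Z)), mul(add(Z, add(Z, Z)), add(mul(SSZ, SSSZ), Z)))
  step 6: S(add(add(add(SSZ, mul(SZ, SSSZ)), Z), mul(add(Z, add(Z, Z)), add(mul(SSZ, SSSZ), Z))))
  step 7: S(add(add(S(add(SZ, mul(SZ, SSSZ))), Z), mul(add(Z, add(Z, Z)), add(mul(SSZ, SSSZ), Z))))
  step 8: S(add(S(add(add(SZ, mul(SZ, SSSZ)), Z)), mul(add(Z, add(Z, Z)), add(mul(SSZ, SSSZ), Z))))
  step 9: S(S(add(add(add(SZ, mul(SZ, SSSZ)), Z), mul(add(Z, add(Z, Z)), add(mul(SSZ, SSSZ), Z)))))
  step 10: S(S(add(add(S(add(Z, mul(SZ, SSSZ))), Z), mul(add(Z, add(Z, Z)), add(mul(SSZ, SSSZ), Z)))))
  step 11: S(S(add(S(add(add(Z, mul(SZ, SSSZ)), Z)), mul(add(Z, add(Z, Z)), add(mul(SSZ, SSSZ), Z)))))
  step 12: S(S(S(add(add(add(Z, mul(SZ, SSSZ)), Z), mul(add(Z, add(Z, Z)), add(mul(SSZ, SSSZ), Z))))))
  step 13: S(S(S(add(add(mul(SZ, SSSZ), Z), mul(add(Z, add(Z, Z)), add(mul(SSZ, SSSZ), Z))))))
  step 14: S(S(S(add(add(add(SSSZ, mul(Z, SSSZ)), Z), mul(add(Z, add(Z, Z)), add(mul(SSZ, SSSZ), Z))))))
  step 15: S(S(S(add(add(S(add(SSZ, mul(Z, SSSZ))), Z), mul(add(Z, add(Z, Z)), add(mul(SSZ, SSSZ), Z))))))
  step 16: S(S(S(add(S(add(add(SSZ, mul(Z, SSSZ)), Z)), mul(add(Z, add(Z, Z)), add(mul(SSZ, SSSZ), Z))))))
  step 17: S(S(S(S(add(add(add(SSZ, mul(Z, SSSZ)), Z), mul(add(Z, add(Z, Z)), add(mul(SSZ, SSSZ), Z)))))))
  step 18: S(S(S(S(add(add(S(add(SZ, mul(Z, SSSZ))), Z), mul(add(Z, add(Z, Z)), add(mul(SSZ, SSSZ), Z)))))))
  step 19: S(S(S(S(add(S(add(add(SZ, mul(Z, SSSZ)), Z)), mul(add(Z, add(Z, Z)), add(mul(SSZ, SSSZ), Z)))))))
  step 20: S(S(S(S(S(add(add(add(SZ, mul(Z, SSSZ)), Z), mul(add(Z, add(Z, Z)), add(mul(SSZ, SSSZ), Z))))))))
  step 21: S(S(S(S(S(add(add(S(add(Z, mul(Z, SSSZ))), Z), mul(add(Z, add(Z, Z)), add(mul(SSZ, SSSZ), Z))))))))
  step 22: S(S(S(S(S(add(S(add(add(Z, mul(Z, SSSZ)), Z)), mul(add(Z, add(Z, Z)), add(mul(SSZ, SSSZ), Z))))))))
  step 23: S(S(S(S(S(S(add(add(add(Z, mul(Z, SSSZ)), Z), mul(add(Z, add(Z, Z)), add(mul(SSZ, SSSZ), Z)))))))))
  step 24: S(S(S(S(S(S(add(add(mul(Z, SSSZ), Z), mul(add(Z, add(Z, Z)), add(mul(SSZ, SSSZ), Z)))))))))
  step 25: S(S(S(S(S(S(add(add(Z, Z), mul(add(Z, add(Z, Z)), add(mul(SSZ, SSSZ), Z)))))))))
  step 26: S(S(S(S(S(S(add(Z, mul(add(Z, add(Z, Z)), add(mul(SSZ, SSSZ), Z)))))))))
  step 27: S(S(S(S(S(S(mul(add(Z, add(Z, Z)), add(mul(SSZ, SSSZ), Z))))))))
  step 28: S(S(S(S(S(S(mul(add(Z, Z), add(mul(SSZ, SSSZ), Z))))))))
  step 29: S(S(S(S(S(S(mul(Z, add(mul(SSZ, SSSZ), Z))))))))
  step 30: S^6(Z)

Term B:
  start: mul(add(Z, SZ), SSZ)
  step 1: mul(SZ, SSZ)
  step 2: add(SSZ, mul(Z, SSZ))
  step 3: S(add(SZ, mul(Z, SSZ)))
  step 4: S(S(add(Z, mul(Z, SSZ))))
  step 5: S(S(mul(Z, SSZ)))
  step 6: SSZ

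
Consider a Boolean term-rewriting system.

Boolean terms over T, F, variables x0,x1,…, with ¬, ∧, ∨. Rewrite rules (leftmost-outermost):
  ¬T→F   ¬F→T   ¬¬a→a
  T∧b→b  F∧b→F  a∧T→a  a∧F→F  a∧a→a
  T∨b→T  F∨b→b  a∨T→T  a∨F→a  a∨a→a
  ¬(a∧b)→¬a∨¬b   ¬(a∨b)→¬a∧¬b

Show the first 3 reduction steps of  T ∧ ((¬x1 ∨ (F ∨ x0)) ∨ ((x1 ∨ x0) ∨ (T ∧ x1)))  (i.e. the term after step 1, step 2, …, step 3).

Answer: after 3 steps: (¬x1 ∨ x0) ∨ ((x1 ∨ x0) ∨ x1)

Derivation:
  start: T ∧ ((¬x1 ∨ (F ∨ x0)) ∨ ((x1 ∨ x0) ∨ (T ∧ x1)))
  step 1: (¬x1 ∨ (F ∨ x0)) ∨ ((x1 ∨ x0) ∨ (T ∧ x1))
  step 2: (¬x1 ∨ x0) ∨ ((x1 ∨ x0) ∨ (T ∧ x1))
  step 3: (¬x1 ∨ x0) ∨ ((x1 ∨ x0) ∨ x1)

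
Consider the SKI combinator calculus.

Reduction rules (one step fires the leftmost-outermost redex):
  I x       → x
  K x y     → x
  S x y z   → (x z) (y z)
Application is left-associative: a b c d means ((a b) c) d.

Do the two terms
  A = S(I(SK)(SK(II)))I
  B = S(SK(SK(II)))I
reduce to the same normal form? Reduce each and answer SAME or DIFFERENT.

Term A:
  start: S(I(SK)(SK(II)))I
  →1  S(SK(SK(II)))I
  →2  S(SK(SKI))I

Term B:
  start: S(SK(SK(II)))I
  →1  S(SK(SKI))I

Answer: SAME — A ⇓ S(SK(SKI))I, B ⇓ S(SK(SKI))I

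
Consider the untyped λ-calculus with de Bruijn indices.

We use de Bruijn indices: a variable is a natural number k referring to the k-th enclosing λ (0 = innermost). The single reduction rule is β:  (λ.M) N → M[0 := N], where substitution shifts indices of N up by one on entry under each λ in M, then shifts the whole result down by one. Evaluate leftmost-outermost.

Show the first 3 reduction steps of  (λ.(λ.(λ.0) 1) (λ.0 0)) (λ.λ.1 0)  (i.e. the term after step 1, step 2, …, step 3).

  start: (λ.(λ.(λ.0) 1) (λ.0 0)) (λ.λ.1 0)
  step 1: (λ.(λ.0) (λ.λ.1 0)) (λ.0 0)
  step 2: (λ.0) (λ.λ.1 0)
  step 3: λ.λ.1 0

Answer: after 3 steps: λ.λ.1 0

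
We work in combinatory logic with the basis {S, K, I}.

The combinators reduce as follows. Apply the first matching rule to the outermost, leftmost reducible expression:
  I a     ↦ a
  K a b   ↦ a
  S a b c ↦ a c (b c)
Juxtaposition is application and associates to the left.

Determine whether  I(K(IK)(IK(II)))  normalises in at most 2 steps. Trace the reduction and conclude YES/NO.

  start: I(K(IK)(IK(II)))
  step 1: K(IK)(IK(II))
  step 2: IK

Answer: NO — after 2 steps the term is IK, not yet normal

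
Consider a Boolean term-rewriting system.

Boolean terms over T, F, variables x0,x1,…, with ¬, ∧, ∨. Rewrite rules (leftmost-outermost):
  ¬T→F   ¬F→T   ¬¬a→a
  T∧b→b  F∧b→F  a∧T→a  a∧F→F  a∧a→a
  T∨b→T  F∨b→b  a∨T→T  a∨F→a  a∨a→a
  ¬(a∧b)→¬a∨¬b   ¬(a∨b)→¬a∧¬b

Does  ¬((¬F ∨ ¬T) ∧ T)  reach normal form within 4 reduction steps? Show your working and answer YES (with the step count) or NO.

  start: ¬((¬F ∨ ¬T) ∧ T)
  [1] ¬(¬F ∨ ¬T) ∨ ¬T
  [2] (¬¬F ∧ ¬¬T) ∨ ¬T
  [3] (F ∧ ¬¬T) ∨ ¬T
  [4] F ∨ ¬T

Answer: NO — after 4 steps the term is F ∨ ¬T, not yet normal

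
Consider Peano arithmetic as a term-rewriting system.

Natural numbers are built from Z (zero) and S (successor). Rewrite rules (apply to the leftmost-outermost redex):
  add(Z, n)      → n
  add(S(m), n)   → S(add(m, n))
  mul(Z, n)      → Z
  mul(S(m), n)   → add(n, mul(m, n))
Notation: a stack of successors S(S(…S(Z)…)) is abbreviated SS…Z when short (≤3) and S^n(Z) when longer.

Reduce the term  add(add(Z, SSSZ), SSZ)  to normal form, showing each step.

  start: add(add(Z, SSSZ), SSZ)
  →1  add(SSSZ, SSZ)
  →2  S(add(SSZ, SSZ))
  →3  S(S(add(SZ, SSZ)))
  →4  S(S(S(add(Z, SSZ))))
  →5  S^5(Z)

Answer: normal form = S^5(Z)  (in 5 steps)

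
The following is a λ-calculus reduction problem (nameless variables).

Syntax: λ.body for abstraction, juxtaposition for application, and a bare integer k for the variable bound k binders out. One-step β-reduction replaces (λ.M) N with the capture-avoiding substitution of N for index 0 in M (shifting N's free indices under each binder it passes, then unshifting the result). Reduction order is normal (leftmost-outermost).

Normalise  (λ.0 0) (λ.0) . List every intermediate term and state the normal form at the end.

Answer: normal form = λ.0  (in 2 steps)

Derivation:
  start: (λ.0 0) (λ.0)
  step 1: (λ.0) (λ.0)
  step 2: λ.0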